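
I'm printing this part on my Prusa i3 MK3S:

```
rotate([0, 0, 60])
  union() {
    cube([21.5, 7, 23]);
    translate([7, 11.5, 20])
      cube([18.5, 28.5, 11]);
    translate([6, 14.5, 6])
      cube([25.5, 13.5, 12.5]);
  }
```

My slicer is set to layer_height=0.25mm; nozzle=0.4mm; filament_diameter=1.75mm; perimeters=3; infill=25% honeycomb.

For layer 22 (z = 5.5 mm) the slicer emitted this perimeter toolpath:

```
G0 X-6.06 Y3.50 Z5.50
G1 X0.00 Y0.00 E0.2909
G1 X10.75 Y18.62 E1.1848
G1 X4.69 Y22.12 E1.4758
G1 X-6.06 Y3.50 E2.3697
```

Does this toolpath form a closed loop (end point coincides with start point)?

yes

Start point (G0): (-6.06, 3.50). End point (last G1): the path returns to the start — closed.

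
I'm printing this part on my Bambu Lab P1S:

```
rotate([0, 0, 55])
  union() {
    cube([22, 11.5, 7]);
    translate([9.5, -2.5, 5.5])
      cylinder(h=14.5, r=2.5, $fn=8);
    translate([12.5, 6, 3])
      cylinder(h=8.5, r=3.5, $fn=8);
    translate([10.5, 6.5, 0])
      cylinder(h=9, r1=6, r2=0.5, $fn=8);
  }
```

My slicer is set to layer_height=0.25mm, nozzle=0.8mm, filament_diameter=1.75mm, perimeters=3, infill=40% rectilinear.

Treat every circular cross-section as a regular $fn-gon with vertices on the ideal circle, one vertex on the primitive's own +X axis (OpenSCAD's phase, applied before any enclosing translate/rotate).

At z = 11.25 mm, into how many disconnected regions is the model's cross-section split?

At z = 11.25 mm: the cube is absent (z outside [0, 7]); the r=2.5 cylinder at (9.5, -2.5) contributes a regular 8-gon of circumradius 2.5; the r=3.5 cylinder at (12.5, 6) contributes a regular 8-gon of circumradius 3.5; the cone at (10.5, 6.5) is not intersected at this z (z outside [0, 9]); Taking the union: the 2 present regions are separate (no shared area or edge), so areas and boundary lengths simply add and each stays a separate island — 2 connected regions; (rotated 55° about Z; rotation is an isometry so areas/perimeters/island counts are preserved). The result has 2 disconnected regions.

2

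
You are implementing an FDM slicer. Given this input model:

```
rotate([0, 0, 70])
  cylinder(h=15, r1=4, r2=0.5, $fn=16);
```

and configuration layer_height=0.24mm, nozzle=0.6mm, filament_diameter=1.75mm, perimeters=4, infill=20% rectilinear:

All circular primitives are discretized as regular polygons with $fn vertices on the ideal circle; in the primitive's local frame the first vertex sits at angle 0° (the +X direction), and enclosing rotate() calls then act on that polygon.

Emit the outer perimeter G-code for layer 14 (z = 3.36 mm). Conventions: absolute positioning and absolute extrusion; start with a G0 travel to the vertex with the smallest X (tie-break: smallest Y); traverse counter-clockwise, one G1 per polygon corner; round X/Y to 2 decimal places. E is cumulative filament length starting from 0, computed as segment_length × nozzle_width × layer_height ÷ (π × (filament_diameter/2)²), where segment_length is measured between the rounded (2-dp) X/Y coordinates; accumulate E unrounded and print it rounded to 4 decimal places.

G0 X-3.21 Y-0.14 Z3.36
G1 X-2.91 Y-1.36 E0.0752
G1 X-2.17 Y-2.37 E0.1502
G1 X-1.10 Y-3.02 E0.2251
G1 X0.14 Y-3.21 E0.3002
G1 X1.36 Y-2.91 E0.3754
G1 X2.37 Y-2.17 E0.4504
G1 X3.02 Y-1.10 E0.5254
G1 X3.21 Y0.14 E0.6005
G1 X2.91 Y1.36 E0.6757
G1 X2.17 Y2.37 E0.7506
G1 X1.10 Y3.02 E0.8256
G1 X-0.14 Y3.21 E0.9007
G1 X-1.36 Y2.91 E0.9759
G1 X-2.37 Y2.17 E1.0509
G1 X-3.02 Y1.10 E1.1258
G1 X-3.21 Y-0.14 E1.2009

At z = 3.36 mm: the cone: at t=0.224 of its height the radius interpolates to r₁+(r₂−r₁)t = 3.216, giving a regular 16-gon of that circumradius; (whole slice rotated 70° about Z — lengths, areas and connectivity unchanged). The outline is a single polygon with 16 vertices. Extrusion per mm of travel: 0.6 × 0.24 / (π × 0.875²) = 0.059868. Accumulating E over each segment gives final E = 1.2009.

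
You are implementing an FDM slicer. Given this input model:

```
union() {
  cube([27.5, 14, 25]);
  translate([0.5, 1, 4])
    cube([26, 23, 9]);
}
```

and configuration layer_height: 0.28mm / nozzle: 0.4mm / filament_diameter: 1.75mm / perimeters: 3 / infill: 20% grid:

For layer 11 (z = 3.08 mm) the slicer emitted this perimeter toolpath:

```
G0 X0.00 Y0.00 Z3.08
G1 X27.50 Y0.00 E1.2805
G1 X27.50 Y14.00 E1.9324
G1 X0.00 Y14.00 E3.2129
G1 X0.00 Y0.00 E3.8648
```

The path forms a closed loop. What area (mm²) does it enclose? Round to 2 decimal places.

Apply the shoelace formula to the sequence of (X, Y) vertices; enclosed area = 385.00 mm².

385.00 mm²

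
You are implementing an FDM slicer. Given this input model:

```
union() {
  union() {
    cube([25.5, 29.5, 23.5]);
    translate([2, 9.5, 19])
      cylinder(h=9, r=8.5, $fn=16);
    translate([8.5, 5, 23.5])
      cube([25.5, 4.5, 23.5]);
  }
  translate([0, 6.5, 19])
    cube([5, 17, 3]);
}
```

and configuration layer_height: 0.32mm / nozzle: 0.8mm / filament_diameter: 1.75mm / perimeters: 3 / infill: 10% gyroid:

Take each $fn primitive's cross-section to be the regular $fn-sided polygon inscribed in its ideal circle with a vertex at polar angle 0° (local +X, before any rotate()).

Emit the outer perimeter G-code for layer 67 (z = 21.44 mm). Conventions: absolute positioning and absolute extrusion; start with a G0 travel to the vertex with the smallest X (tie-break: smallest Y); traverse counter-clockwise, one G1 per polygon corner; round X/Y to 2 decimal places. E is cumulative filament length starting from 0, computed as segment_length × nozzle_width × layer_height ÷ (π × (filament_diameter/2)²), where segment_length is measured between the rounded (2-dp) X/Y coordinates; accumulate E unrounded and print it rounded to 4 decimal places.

At z = 21.44 mm: the 25.5×29.5 cube contributes its full rectangle; the r=8.5 cylinder at (2, 9.5) contributes a regular 16-gon of circumradius 8.5; the cube at (8.5, 5) is not intersected at this z (z outside [23.5, 47]); Taking the union: the regions partially overlap (shared area 143.80 mm²), so overlapping operands fuse into one piece — 1 connected region; the cube at (0, 6.5) is present — its section is the full 5×17 rectangle; Taking the union: the 5×17 cube at (0, 6.5) lies entirely inside that combined region, so the union is just that combined region — 1 connected region. The outline is a single polygon with 13 vertices. Extrusion per mm of travel: 0.8 × 0.32 / (π × 0.875²) = 0.106432. Accumulating E over each segment gives final E = 12.3724.

G0 X-6.50 Y9.50 Z21.44
G1 X-5.85 Y6.25 E0.3528
G1 X-4.01 Y3.49 E0.7058
G1 X-1.25 Y1.65 E1.0589
G1 X0.00 Y1.40 E1.1945
G1 X0.00 Y0.00 E1.3435
G1 X25.50 Y0.00 E4.0576
G1 X25.50 Y29.50 E7.1973
G1 X0.00 Y29.50 E9.9113
G1 X0.00 Y17.60 E11.1779
G1 X-1.25 Y17.35 E11.3136
G1 X-4.01 Y15.51 E11.6666
G1 X-5.85 Y12.75 E12.0197
G1 X-6.50 Y9.50 E12.3724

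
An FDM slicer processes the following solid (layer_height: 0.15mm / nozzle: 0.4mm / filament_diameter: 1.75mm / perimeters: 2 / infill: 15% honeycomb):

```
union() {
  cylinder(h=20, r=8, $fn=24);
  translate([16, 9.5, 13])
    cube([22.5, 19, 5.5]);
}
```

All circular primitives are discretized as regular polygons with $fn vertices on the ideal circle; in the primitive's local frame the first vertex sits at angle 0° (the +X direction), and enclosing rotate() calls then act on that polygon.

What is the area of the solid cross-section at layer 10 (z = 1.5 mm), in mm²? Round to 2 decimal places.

At z = 1.5 mm: the r=8 cylinder gives a regular 24-gon of circumradius 8 (constant along its height) (area = (24/2)·8.000²·sin(360°/24) = 198.77 mm²); the cube at (16, 9.5) is not intersected at this z (z outside [13, 18.5]); Merging all regions: only the r=8 cylinder is present, so the union is just that shape — area = 198.77 mm². Overall, the cross-section is a single solid region. Net area = 198.77 mm².

198.77 mm²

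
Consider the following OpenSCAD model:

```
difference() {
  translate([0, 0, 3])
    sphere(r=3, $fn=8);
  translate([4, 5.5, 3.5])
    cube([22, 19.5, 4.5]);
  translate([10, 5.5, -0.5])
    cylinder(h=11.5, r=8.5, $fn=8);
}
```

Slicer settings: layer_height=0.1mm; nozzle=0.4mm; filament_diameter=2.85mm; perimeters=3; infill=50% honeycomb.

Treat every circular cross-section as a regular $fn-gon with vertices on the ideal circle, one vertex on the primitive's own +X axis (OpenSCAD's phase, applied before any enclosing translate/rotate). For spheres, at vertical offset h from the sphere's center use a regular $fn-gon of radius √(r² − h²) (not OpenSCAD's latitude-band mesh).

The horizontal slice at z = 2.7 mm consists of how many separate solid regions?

At z = 2.7 mm: the r=3 sphere slices to a regular 8-gon of circumradius 2.985 (√(r²−h²) with h=0.3 from center); the cube at (4, 5.5) does not reach this height (z outside [3.5, 8]); the r=8.5 cylinder at (10, 5.5) contributes a regular 8-gon of circumradius 8.5; Taking the first minus the rest: starting from the r=3 sphere, the r=8.5 cylinder at (10, 5.5) misses the remaining region (no effect) — 1 connected region. The result has 1 disconnected region.

1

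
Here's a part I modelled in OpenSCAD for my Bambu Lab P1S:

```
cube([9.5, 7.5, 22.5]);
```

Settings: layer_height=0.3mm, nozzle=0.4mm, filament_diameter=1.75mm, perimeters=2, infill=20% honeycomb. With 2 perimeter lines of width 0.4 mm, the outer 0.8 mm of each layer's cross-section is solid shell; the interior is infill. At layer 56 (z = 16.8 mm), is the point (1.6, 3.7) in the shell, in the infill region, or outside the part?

infill

At z = 16.8 mm: the cube is present — its section is the full 9.5×7.5 rectangle. Overall, the cross-section is a single solid region. The nearest boundary edge runs (0.00, 7.50)→(0.00, 0.00); distance from the point to it = 1.60 mm. The point is inside the cross-section and 1.60 mm from the nearest boundary — more than the 0.8 mm shell width (2 × 0.4), so it's in the infill interior.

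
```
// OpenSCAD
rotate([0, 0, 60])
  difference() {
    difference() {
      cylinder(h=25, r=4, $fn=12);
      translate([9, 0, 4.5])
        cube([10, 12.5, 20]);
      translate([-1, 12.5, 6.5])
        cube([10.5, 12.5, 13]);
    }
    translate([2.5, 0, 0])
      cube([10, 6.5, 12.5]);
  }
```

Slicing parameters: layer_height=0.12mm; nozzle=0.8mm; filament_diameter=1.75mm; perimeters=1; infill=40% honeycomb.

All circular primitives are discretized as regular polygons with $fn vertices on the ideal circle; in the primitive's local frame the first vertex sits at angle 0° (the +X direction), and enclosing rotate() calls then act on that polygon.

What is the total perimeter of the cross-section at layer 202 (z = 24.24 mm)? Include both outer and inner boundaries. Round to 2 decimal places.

At z = 24.24 mm: the cylinder: section is a regular 12-gon, circumradius r=4 (perimeter = 2·12·4.000·sin(180°/12) = 24.85 mm); the cube at (9, 0) (footprint 10×12.5) is included at this height (perimeter 45.00 mm); the cube at (-1, 12.5) is absent (z outside [6.5, 19.5]); After the difference (first − rest): starting from the r=4 cylinder, the 10×12.5 cube at (9, 0) misses the remaining region (no effect) — boundary = 24.85 mm; the cube at (2.5, 0) is absent (z outside [0, 12.5]); After the difference (first − rest): none of the subtracted shapes is present at this height, so the result so far is unchanged — boundary = 24.85 mm; (rotated 60° about Z; rotation is an isometry so areas/perimeters/island counts are preserved). Overall, the cross-section is a single solid region. Total boundary length (outer) = 24.85 mm.

24.85 mm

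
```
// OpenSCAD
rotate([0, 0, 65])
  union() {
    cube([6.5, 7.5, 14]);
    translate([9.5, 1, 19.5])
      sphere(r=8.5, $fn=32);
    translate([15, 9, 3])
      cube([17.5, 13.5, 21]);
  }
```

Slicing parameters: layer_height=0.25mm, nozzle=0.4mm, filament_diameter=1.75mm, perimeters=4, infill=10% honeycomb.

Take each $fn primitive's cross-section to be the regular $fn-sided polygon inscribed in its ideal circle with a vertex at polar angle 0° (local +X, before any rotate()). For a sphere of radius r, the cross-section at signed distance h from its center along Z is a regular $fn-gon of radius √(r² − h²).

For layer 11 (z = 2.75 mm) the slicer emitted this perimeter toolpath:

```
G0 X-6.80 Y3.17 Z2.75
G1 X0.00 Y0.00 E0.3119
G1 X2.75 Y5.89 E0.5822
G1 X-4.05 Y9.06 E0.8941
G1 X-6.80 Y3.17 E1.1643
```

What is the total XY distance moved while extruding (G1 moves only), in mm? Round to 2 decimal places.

28.01 mm

Sum the Euclidean lengths of each G1 segment: total = 28.01 mm.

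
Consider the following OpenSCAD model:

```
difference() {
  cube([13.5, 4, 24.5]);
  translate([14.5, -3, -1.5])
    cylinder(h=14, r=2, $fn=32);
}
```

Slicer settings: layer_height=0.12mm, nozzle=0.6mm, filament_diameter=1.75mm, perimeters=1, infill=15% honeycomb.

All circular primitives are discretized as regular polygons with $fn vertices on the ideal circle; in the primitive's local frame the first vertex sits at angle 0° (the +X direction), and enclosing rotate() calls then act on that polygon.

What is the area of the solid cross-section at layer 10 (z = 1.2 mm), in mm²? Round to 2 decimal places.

At z = 1.2 mm: the cube (footprint 13.5×4) is included at this height (area 54.00 mm²); the r=2 cylinder at (14.5, -3) gives a regular 32-gon of circumradius 2 (constant along its height) (area = (32/2)·2.000²·sin(360°/32) = 12.49 mm²); Subtracting the remaining from the first: starting from the 13.5×4 cube (54.00 mm²), the r=2 cylinder at (14.5, -3) misses the remaining region (no effect) — area = 54.00 mm². Overall, the cross-section is a single solid region. Net area = 54.00 mm².

54.00 mm²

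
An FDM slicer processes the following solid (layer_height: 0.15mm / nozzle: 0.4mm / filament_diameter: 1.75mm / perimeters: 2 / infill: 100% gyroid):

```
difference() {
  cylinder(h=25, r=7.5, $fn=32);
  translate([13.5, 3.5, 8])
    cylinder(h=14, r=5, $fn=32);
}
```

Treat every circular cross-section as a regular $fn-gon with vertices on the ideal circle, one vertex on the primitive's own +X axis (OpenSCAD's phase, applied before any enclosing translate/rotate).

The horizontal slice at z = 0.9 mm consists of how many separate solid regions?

1

At z = 0.9 mm: the r=7.5 cylinder gives a regular 32-gon of circumradius 7.5 (constant along its height); the cylinder at (13.5, 3.5) is not intersected at this z (z outside [8, 22]); Subtracting the remaining from the first: none of the subtracted shapes is present at this height, so the r=7.5 cylinder is unchanged — 1 connected region. The result has 1 disconnected region.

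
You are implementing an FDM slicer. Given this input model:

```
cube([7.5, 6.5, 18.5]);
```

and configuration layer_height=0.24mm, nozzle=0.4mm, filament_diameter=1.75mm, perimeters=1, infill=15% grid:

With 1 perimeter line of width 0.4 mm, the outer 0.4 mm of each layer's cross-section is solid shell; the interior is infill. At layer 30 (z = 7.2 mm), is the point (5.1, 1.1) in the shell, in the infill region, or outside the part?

At z = 7.2 mm: the cube is present — its section is the full 7.5×6.5 rectangle. Overall, the cross-section is a single solid region. The nearest boundary edge runs (0.00, 0.00)→(7.50, 0.00); distance from the point to it = 1.10 mm. The point is inside the cross-section and 1.10 mm from the nearest boundary — more than the 0.4 mm shell width (1 × 0.4), so it's in the infill interior.

infill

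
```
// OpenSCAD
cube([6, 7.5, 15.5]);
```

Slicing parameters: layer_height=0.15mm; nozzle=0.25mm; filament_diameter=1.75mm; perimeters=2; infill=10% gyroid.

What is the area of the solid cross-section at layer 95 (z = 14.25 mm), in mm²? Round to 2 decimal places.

At z = 14.25 mm: the cube (footprint 6×7.5) is included at this height (area 45.00 mm²). Overall, the cross-section is a single solid region. Net area = 45.00 mm².

45.00 mm²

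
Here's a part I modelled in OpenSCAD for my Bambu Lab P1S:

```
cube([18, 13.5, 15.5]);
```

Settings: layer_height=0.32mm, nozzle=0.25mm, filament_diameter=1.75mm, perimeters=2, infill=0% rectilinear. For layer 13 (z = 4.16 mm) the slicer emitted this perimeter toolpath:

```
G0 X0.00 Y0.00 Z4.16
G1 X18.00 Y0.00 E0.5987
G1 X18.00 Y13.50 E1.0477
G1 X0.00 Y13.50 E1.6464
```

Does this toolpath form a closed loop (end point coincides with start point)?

no

Start point (G0): (0.00, 0.00). End point (last G1): the path does not return to the start — open.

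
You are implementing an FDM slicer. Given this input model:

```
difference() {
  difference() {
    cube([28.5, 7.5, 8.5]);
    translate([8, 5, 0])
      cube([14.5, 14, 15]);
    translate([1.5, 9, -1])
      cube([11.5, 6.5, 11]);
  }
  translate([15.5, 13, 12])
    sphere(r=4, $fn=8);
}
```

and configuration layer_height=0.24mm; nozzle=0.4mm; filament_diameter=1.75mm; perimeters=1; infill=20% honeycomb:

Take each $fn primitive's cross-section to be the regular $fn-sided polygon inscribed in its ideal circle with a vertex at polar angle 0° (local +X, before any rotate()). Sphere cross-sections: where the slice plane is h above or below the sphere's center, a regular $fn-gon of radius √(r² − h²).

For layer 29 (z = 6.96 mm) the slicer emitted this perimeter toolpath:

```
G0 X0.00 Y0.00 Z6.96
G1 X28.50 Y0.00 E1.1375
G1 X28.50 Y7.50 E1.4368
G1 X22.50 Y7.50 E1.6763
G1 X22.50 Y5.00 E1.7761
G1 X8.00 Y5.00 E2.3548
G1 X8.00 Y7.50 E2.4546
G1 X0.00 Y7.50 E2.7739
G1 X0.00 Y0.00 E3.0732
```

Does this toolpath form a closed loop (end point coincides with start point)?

Start point (G0): (0.00, 0.00). End point (last G1): the path returns to the start — closed.

yes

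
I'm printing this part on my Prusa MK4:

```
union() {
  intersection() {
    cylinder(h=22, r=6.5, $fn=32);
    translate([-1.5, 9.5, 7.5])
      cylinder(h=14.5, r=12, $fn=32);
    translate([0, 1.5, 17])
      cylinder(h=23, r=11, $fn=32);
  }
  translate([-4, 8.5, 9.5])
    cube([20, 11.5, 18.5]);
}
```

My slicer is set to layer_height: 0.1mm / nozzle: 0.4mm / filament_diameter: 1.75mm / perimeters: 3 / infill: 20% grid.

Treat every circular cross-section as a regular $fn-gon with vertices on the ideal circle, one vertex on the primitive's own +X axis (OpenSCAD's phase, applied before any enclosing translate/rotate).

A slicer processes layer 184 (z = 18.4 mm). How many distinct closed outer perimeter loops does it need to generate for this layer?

At z = 18.4 mm: the cylinder: section is a regular 32-gon, circumradius r=6.5; the r=12 cylinder at (-1.5, 9.5) contributes a regular 32-gon of circumradius 12; the r=11 cylinder at (0, 1.5) gives a regular 32-gon of circumradius 11 (constant along its height); Taking the intersection: the r=12 cylinder at (-1.5, 9.5) partially overlaps the r=6.5 cylinder; clipping to the common part keeps 88.35 mm²; the running intersection lies inside the r=11 cylinder at (0, 1.5), so it is kept whole — 1 connected region; the cube at (-4, 8.5) (footprint 20×11.5) is included at this height; Merging all regions: the 2 present regions are separate (no shared area or edge), so areas and boundary lengths simply add and each stays a separate island — 2 connected regions. The result has 2 disconnected regions.

2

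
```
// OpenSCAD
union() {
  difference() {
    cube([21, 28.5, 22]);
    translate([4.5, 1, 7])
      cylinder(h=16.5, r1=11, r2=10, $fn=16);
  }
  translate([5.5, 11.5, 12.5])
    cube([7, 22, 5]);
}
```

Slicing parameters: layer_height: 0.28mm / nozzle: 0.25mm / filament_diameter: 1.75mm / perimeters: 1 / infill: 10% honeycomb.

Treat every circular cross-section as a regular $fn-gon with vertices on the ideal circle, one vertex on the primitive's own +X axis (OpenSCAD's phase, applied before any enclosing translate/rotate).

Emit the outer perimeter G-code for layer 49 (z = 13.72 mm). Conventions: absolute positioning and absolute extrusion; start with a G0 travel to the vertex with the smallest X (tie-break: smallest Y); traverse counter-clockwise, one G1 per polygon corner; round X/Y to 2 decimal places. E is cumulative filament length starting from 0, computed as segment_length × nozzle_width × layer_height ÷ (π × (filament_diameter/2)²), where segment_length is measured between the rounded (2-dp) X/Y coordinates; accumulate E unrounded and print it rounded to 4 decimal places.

At z = 13.72 mm: the cube is present — its section is the full 21×28.5 rectangle; the cone at (4.5, 1) (r1=11→r2=10) has section circumradius 10.593 here — a regular 16-gon; After the difference (first − rest): starting from the 21×28.5 cube, the cone at (4.5, 1) partially overlaps it — only the 146.48 mm² overlap (of its 343.51 mm²) is removed, clipping the outline — 1 connected region; the cube at (5.5, 11.5) (footprint 7×22) is included at this height; Taking the union: the regions partially overlap (shared area 119.00 mm²), so overlapping operands fuse into one piece — 1 connected region. The outline is a single polygon with 15 vertices. Extrusion per mm of travel: 0.25 × 0.28 / (π × 0.875²) = 0.029103. Accumulating E over each segment gives final E = 3.0803.

G0 X0.00 Y10.49 Z13.72
G1 X0.45 Y10.79 E0.0157
G1 X4.50 Y11.59 E0.1359
G1 X8.55 Y10.79 E0.2560
G1 X11.99 Y8.49 E0.3765
G1 X14.29 Y5.05 E0.4969
G1 X15.09 Y1.00 E0.6170
G1 X14.89 Y0.00 E0.6467
G1 X21.00 Y0.00 E0.8245
G1 X21.00 Y28.50 E1.6539
G1 X12.50 Y28.50 E1.9013
G1 X12.50 Y33.50 E2.0468
G1 X5.50 Y33.50 E2.2506
G1 X5.50 Y28.50 E2.3961
G1 X0.00 Y28.50 E2.5561
G1 X0.00 Y10.49 E3.0803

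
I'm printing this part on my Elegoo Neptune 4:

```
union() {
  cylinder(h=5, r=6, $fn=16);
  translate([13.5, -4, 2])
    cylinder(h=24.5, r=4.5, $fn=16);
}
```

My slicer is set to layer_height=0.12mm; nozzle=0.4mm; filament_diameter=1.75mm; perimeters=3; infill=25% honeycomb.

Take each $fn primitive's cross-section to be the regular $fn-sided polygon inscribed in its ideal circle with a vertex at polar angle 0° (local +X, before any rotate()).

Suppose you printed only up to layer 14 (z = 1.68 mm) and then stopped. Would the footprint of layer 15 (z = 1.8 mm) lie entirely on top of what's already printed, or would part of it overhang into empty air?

Compare the two slices. At z = 1.68: the r=6 cylinder gives a regular 16-gon of circumradius 6 (constant along its height) (area = (16/2)·6.000²·sin(360°/16) = 110.21 mm²); the cylinder at (13.5, -4) is absent (z outside [2, 26.5]); Merging all regions: only the r=6 cylinder is present, so the union is just that shape — area = 110.21 mm². At z = 1.8: the cylinder: section is a regular 16-gon, circumradius r=6 (area = (16/2)·6.000²·sin(360°/16) = 110.21 mm²); the cylinder at (13.5, -4) is not intersected at this z (z outside [2, 26.5]); Merging all regions: only the r=6 cylinder is present, so the union is just that shape — area = 110.21 mm². Checking containment: the cross-section at z = 1.8 is a subset of the cross-section at z = 1.68.

entirely on top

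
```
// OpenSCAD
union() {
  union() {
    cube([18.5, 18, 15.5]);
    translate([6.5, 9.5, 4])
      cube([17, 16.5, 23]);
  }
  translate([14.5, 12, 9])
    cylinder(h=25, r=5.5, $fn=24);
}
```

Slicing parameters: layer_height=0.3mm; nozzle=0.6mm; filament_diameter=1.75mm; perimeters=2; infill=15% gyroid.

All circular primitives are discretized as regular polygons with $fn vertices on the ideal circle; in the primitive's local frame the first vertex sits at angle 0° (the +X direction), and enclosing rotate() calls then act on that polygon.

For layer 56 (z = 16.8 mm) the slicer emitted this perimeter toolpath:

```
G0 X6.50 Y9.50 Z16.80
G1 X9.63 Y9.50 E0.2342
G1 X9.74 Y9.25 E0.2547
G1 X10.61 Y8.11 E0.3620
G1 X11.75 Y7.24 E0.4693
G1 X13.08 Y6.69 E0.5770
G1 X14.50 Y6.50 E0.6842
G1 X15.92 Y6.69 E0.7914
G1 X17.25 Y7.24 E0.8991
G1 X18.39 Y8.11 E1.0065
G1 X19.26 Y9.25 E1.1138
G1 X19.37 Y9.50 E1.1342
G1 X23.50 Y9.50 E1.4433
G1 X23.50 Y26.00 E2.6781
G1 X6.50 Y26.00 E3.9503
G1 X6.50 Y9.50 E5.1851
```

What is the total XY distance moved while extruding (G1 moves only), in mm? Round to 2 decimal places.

69.29 mm

Sum the Euclidean lengths of each G1 segment: total = 69.29 mm.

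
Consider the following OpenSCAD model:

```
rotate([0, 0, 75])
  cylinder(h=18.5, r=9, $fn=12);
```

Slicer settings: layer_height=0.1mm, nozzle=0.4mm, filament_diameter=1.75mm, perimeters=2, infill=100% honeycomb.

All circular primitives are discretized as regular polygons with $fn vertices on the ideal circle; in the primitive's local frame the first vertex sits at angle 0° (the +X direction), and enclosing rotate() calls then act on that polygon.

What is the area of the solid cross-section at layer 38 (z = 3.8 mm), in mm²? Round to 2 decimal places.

At z = 3.8 mm: the cylinder: section is a regular 12-gon, circumradius r=9 (area = (12/2)·9.000²·sin(360°/12) = 243.00 mm²); (whole slice rotated 75° about Z — lengths, areas and connectivity unchanged). Overall, the cross-section is a single solid region. Net area = 243.00 mm².

243.00 mm²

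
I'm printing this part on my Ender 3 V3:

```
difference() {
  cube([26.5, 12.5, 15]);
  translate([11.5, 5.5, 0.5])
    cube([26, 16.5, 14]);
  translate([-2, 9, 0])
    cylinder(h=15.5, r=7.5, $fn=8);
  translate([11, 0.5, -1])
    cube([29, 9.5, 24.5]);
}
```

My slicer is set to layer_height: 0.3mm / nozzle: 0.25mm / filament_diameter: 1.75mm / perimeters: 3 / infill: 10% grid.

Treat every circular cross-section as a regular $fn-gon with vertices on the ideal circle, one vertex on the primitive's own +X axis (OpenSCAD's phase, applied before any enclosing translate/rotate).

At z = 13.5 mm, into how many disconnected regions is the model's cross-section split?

At z = 13.5 mm: the cube (footprint 26.5×12.5) is included at this height; the cube at (11.5, 5.5) (footprint 26×16.5) is included at this height; the r=7.5 cylinder at (-2, 9) contributes a regular 8-gon of circumradius 7.5; the cube at (11, 0.5) (footprint 29×9.5) is included at this height; Taking the first minus the rest: starting from the 26.5×12.5 cube, the 26×16.5 cube at (11.5, 5.5) partially overlaps it — only the 105.00 mm² overlap (of its 429.00 mm²) is removed, clipping the outline; the r=7.5 cylinder at (-2, 9) partially overlaps it — only the 42.32 mm² overlap (of its 159.10 mm²) is removed, clipping the outline; the 29×9.5 cube at (11, 0.5) partially overlaps it — only the 79.75 mm² overlap (of its 275.50 mm²) is removed, clipping the outline — 1 connected region. The result has 1 disconnected region.

1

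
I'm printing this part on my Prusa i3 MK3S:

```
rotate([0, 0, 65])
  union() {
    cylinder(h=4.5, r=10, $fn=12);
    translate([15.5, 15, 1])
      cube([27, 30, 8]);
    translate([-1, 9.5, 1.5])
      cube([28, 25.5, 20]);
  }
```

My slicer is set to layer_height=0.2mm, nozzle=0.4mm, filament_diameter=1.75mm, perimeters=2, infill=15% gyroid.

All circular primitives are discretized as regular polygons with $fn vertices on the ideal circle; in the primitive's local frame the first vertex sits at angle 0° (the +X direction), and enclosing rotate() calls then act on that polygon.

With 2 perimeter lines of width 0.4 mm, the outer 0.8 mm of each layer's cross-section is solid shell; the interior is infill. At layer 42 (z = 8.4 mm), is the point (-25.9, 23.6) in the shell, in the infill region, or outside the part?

infill

At z = 8.4 mm: the cylinder is not intersected at this z (z outside [0, 4.5]); the cube at (15.5, 15) (footprint 27×30) is included at this height; the 28×25.5 cube at (-1, 9.5) contributes its full rectangle; Taking the union: the regions partially overlap (shared area 230.00 mm²), so overlapping operands fuse into one piece — 1 connected region; (whole slice rotated 65° about Z — lengths, areas and connectivity unchanged). Overall, the cross-section is a single solid region. Undo the 65° rotation: the query point maps to (10.443, 33.447) in the un-rotated model frame. The nearest boundary edge runs (-1.00, 35.00)→(15.50, 35.00); distance from the point to it = 1.55 mm. The point is inside the cross-section and 1.55 mm from the nearest boundary — more than the 0.8 mm shell width (2 × 0.4), so it's in the infill interior.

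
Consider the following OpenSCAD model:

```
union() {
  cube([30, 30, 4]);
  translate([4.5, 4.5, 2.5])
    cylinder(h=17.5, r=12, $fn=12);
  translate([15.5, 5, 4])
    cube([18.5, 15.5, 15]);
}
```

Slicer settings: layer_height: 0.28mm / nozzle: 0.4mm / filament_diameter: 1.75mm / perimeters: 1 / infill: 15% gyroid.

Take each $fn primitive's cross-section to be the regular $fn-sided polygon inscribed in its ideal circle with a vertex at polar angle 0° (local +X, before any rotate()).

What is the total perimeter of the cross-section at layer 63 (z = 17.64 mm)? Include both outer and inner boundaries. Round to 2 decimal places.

135.10 mm

At z = 17.64 mm: the cube does not reach this height (z outside [0, 4]); the r=12 cylinder at (4.5, 4.5) contributes a regular 12-gon of circumradius 12 (perimeter = 2·12·12.000·sin(180°/12) = 74.54 mm); the cube at (15.5, 5) (footprint 18.5×15.5) is included at this height (perimeter 68.00 mm); Taking the union: the regions partially overlap (shared area 1.40 mm²), so the edge portions inside another operand are dropped and the merged outline is re-measured after clipping — boundary = 135.10 mm. Overall, the cross-section is a single solid region. Total boundary length (outer) = 135.10 mm.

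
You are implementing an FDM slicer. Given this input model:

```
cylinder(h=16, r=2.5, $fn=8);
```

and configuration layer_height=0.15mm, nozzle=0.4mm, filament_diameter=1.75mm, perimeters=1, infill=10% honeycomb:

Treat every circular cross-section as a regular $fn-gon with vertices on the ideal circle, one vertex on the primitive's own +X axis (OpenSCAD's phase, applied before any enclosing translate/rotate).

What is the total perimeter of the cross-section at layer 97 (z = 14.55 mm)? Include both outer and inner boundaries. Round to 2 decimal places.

At z = 14.55 mm: the r=2.5 cylinder contributes a regular 8-gon of circumradius 2.5 (perimeter = 2·8·2.500·sin(180°/8) = 15.31 mm). Overall, the cross-section is a single solid region. Total boundary length (outer) = 15.31 mm.

15.31 mm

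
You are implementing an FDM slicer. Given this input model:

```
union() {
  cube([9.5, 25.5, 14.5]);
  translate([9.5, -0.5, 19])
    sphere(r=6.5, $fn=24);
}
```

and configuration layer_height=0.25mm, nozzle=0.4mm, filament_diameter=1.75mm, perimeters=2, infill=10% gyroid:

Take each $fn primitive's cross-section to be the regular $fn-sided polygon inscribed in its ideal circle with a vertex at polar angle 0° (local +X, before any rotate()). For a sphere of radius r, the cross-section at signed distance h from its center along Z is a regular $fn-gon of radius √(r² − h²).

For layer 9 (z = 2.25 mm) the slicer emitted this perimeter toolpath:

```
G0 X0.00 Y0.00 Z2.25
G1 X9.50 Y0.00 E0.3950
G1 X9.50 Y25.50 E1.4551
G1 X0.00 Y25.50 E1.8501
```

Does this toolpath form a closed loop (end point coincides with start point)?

no

Start point (G0): (0.00, 0.00). End point (last G1): the path does not return to the start — open.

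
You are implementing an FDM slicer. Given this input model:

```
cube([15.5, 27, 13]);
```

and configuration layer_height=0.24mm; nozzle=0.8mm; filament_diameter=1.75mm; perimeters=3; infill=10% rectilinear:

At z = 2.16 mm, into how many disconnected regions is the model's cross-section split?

At z = 2.16 mm: the cube is present — its section is the full 15.5×27 rectangle. The result has 1 disconnected region.

1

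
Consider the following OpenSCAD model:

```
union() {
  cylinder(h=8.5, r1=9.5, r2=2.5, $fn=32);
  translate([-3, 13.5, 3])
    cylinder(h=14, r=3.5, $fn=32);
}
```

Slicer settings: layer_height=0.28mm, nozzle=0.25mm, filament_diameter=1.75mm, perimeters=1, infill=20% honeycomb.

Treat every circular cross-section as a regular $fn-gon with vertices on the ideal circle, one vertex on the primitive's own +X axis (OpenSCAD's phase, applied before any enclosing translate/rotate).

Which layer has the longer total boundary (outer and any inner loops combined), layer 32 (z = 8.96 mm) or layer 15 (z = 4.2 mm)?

layer 15 (z = 4.2 mm)

Layer 32 (z = 8.96): the cone is absent (z outside [0, 8.5]); the cylinder at (-3, 13.5): section is a regular 32-gon, circumradius r=3.5 (perimeter = 2·32·3.500·sin(180°/32) = 21.96 mm); Merging all regions: only the r=3.5 cylinder at (-3, 13.5) is present, so the union is just that shape — boundary = 21.96 mm. So its perimeter = 21.96 mm. Layer 15 (z = 4.2): the cone contributes a regular 32-gon of circumradius 6.041 (interpolated between r1=9.5 and r2=2.5 at t=0.494) (perimeter = 2·32·6.041·sin(180°/32) = 37.90 mm); the cylinder at (-3, 13.5): section is a regular 32-gon, circumradius r=3.5 (perimeter = 2·32·3.500·sin(180°/32) = 21.96 mm); Merging all regions: the 2 present regions are separate (no shared area or edge), so areas and boundary lengths simply add and each stays a separate island — boundary = 59.85 mm. So its perimeter = 59.85 mm. Layer 15 is larger (59.85 vs 21.96 mm).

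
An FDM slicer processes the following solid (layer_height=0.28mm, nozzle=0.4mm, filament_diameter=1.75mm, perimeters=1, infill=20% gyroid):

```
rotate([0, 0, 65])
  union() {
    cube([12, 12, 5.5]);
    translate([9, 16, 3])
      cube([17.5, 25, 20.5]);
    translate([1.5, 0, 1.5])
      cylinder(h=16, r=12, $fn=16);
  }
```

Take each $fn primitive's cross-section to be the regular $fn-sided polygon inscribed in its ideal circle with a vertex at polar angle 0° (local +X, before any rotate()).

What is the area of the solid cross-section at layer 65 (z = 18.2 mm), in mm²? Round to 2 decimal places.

At z = 18.2 mm: the cube does not reach this height (z outside [0, 5.5]); the cube at (9, 16) (footprint 17.5×25) is included at this height (area 437.50 mm²); the cylinder at (1.5, 0) does not reach this height (z outside [1.5, 17.5]); Taking the union: only the 17.5×25 cube at (9, 16) is present, so the union is just that shape — area = 437.50 mm²; (rotated 65° about Z; rotation is an isometry so areas/perimeters/island counts are preserved). Overall, the cross-section is a single solid region. Net area = 437.50 mm².

437.50 mm²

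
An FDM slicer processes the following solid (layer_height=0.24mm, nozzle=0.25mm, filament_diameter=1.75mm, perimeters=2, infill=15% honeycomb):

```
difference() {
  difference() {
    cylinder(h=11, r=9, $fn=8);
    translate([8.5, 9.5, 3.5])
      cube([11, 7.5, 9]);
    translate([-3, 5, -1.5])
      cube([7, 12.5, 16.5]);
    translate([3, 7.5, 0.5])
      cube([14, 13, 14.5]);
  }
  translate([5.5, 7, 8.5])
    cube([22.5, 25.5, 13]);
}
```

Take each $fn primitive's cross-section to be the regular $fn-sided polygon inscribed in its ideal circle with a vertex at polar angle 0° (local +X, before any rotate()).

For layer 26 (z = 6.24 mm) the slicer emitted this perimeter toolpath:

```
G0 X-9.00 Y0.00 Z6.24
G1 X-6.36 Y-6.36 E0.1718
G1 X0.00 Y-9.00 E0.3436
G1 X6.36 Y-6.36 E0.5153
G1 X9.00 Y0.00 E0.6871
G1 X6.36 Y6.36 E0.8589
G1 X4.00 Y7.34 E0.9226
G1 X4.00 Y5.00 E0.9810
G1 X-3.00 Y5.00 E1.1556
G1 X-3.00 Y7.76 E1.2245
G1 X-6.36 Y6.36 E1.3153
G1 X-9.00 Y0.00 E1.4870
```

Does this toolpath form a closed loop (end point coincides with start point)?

yes

Start point (G0): (-9.00, 0.00). End point (last G1): the path returns to the start — closed.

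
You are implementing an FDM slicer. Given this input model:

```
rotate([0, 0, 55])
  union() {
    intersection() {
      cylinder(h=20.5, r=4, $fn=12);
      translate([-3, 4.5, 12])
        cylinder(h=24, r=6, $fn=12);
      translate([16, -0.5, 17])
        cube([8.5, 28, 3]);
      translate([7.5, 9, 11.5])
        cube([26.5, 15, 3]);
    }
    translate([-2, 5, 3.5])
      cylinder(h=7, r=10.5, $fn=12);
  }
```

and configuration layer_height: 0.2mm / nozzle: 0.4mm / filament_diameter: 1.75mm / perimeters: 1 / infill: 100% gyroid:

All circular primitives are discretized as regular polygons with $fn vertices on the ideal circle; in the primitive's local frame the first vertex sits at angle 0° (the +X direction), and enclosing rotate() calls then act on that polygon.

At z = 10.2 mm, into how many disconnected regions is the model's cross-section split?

At z = 10.2 mm: the r=4 cylinder gives a regular 12-gon of circumradius 4 (constant along its height); the cylinder at (-3, 4.5) does not reach this height (z outside [12, 36]); the cube at (16, -0.5) is absent (z outside [17, 20]); the cube at (7.5, 9) is absent (z outside [11.5, 14.5]); Taking the intersection: at least one operand is absent at this height, so nothing remains; the r=10.5 cylinder at (-2, 5) contributes a regular 12-gon of circumradius 10.5; Taking the union: only the r=10.5 cylinder at (-2, 5) is present, so the union is just that shape — 1 connected region; (rotated 55° about Z; rotation is an isometry so areas/perimeters/island counts are preserved). The result has 1 disconnected region.

1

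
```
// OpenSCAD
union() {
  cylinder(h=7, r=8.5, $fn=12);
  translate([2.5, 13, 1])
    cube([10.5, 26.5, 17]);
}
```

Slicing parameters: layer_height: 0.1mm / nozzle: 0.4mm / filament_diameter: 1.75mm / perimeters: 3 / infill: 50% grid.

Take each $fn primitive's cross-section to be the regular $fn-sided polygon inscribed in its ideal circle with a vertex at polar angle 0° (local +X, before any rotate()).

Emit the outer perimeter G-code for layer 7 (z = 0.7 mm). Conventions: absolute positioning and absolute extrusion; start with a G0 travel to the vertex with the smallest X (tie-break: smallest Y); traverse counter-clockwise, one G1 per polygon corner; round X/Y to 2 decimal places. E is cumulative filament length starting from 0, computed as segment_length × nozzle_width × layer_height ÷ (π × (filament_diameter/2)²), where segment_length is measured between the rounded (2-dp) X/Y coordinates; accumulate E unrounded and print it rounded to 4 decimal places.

G0 X-8.50 Y0.00 Z0.70
G1 X-7.36 Y-4.25 E0.0732
G1 X-4.25 Y-7.36 E0.1463
G1 X0.00 Y-8.50 E0.2195
G1 X4.25 Y-7.36 E0.2927
G1 X7.36 Y-4.25 E0.3658
G1 X8.50 Y0.00 E0.4390
G1 X7.36 Y4.25 E0.5122
G1 X4.25 Y7.36 E0.5853
G1 X0.00 Y8.50 E0.6585
G1 X-4.25 Y7.36 E0.7317
G1 X-7.36 Y4.25 E0.8048
G1 X-8.50 Y0.00 E0.8780

At z = 0.7 mm: the r=8.5 cylinder gives a regular 12-gon of circumradius 8.5 (constant along its height); the cube at (2.5, 13) is absent (z outside [1, 18]); Combining (union): only the r=8.5 cylinder is present, so the union is just that shape — 1 connected region. The outline is a single polygon with 12 vertices. Extrusion per mm of travel: 0.4 × 0.1 / (π × 0.875²) = 0.016630. Accumulating E over each segment gives final E = 0.8780.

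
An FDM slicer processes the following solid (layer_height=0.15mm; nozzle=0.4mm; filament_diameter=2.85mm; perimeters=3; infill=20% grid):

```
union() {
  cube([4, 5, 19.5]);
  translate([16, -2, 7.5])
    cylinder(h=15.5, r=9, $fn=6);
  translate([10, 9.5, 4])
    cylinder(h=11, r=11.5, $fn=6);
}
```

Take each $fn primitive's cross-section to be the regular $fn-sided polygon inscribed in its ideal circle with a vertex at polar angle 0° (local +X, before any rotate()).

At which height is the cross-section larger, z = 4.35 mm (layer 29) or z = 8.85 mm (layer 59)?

layer 59 (z = 8.85 mm)

Layer 29 (z = 4.35): the 4×5 cube contributes its full rectangle (area 20.00 mm²); the cylinder at (16, -2) is not intersected at this z (z outside [7.5, 23]); the r=11.5 cylinder at (10, 9.5) contributes a regular 6-gon of circumradius 11.5 (area = (6/2)·11.500²·sin(360°/6) = 343.60 mm²); Merging all regions: the regions partially overlap — summed areas 363.60 mm² minus the doubly-counted overlap 7.29 mm² gives 356.30 mm² — area = 356.30 mm². So its area = 356.30 mm². Layer 59 (z = 8.85): the 4×5 cube contributes its full rectangle (area 20.00 mm²); the cylinder at (16, -2): section is a regular 6-gon, circumradius r=9 (area = (6/2)·9.000²·sin(360°/6) = 210.44 mm²); the r=11.5 cylinder at (10, 9.5) contributes a regular 6-gon of circumradius 11.5 (area = (6/2)·11.500²·sin(360°/6) = 343.60 mm²); Combining (union): the regions partially overlap — summed areas 574.04 mm² minus the doubly-counted overlap 56.45 mm² gives 517.59 mm² — area = 517.59 mm². So its area = 517.59 mm². Layer 59 is larger (517.59 vs 356.30 mm²).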